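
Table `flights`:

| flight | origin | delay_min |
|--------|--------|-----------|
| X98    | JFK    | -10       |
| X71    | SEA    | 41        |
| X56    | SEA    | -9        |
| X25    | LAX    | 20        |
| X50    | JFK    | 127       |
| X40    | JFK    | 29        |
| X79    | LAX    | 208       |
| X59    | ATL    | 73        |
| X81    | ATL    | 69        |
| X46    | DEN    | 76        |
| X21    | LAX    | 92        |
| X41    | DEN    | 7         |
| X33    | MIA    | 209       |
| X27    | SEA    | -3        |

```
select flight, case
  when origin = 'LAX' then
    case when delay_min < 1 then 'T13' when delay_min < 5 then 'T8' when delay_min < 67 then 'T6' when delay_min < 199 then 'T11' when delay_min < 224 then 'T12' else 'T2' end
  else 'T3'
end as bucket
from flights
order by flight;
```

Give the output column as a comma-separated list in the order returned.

flight=X21: origin='LAX' → inner[delay_min < 199] → T11
flight=X25: origin='LAX' → inner[delay_min < 67] → T6
flight=X27: origin='SEA' → outer ELSE → T3
flight=X33: origin='MIA' → outer ELSE → T3
flight=X40: origin='JFK' → outer ELSE → T3
flight=X41: origin='DEN' → outer ELSE → T3
flight=X46: origin='DEN' → outer ELSE → T3
flight=X50: origin='JFK' → outer ELSE → T3
flight=X56: origin='SEA' → outer ELSE → T3
flight=X59: origin='ATL' → outer ELSE → T3
flight=X71: origin='SEA' → outer ELSE → T3
flight=X79: origin='LAX' → inner[delay_min < 224] → T12
flight=X81: origin='ATL' → outer ELSE → T3
flight=X98: origin='JFK' → outer ELSE → T3

T11, T6, T3, T3, T3, T3, T3, T3, T3, T3, T3, T12, T3, T3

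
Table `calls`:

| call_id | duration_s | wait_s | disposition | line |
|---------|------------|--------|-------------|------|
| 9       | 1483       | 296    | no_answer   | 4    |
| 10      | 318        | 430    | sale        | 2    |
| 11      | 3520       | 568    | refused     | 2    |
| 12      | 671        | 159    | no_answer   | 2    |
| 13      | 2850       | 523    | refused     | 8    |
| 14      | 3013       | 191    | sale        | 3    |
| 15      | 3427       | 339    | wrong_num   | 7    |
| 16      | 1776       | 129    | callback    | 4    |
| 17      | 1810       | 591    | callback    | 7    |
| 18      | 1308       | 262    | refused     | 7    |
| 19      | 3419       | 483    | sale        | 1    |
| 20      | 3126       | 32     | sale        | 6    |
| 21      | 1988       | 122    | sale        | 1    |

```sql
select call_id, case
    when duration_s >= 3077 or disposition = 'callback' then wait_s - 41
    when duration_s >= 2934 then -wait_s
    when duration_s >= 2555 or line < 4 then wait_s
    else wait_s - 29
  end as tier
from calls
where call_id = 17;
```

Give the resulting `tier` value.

call_id = 17: duration_s=1810, wait_s=591, disposition=callback, line=7.
duration_s >= 3077 or disposition = 'callback' → true → 550

550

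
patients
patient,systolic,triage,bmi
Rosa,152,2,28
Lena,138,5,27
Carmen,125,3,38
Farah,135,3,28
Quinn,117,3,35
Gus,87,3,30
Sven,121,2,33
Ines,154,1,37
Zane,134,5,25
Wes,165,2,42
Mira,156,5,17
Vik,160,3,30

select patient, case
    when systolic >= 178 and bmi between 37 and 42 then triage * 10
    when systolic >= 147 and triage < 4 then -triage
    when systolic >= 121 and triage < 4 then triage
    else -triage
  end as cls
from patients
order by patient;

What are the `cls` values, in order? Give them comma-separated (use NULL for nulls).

3, 3, -3, -1, -5, -5, -3, -2, 2, -3, -2, -5

patient=Carmen: systolic >= 121 and triage < 4 → 3
patient=Farah: systolic >= 121 and triage < 4 → 3
patient=Gus: ELSE → -3
patient=Ines: systolic >= 147 and triage < 4 → -1
patient=Lena: ELSE → -5
patient=Mira: ELSE → -5
patient=Quinn: ELSE → -3
patient=Rosa: systolic >= 147 and triage < 4 → -2
patient=Sven: systolic >= 121 and triage < 4 → 2
patient=Vik: systolic >= 147 and triage < 4 → -3
patient=Wes: systolic >= 147 and triage < 4 → -2
patient=Zane: ELSE → -5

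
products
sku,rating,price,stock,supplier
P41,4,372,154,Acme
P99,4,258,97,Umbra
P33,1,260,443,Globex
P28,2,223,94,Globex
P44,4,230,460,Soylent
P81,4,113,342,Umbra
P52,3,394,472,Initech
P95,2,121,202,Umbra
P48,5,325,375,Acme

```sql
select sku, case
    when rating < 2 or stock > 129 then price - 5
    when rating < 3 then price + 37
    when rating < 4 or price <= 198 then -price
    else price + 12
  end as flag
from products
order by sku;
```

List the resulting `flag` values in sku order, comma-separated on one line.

sku=P28: rating < 3 → 260
sku=P33: rating < 2 or stock > 129 → 255
sku=P41: rating < 2 or stock > 129 → 367
sku=P44: rating < 2 or stock > 129 → 225
sku=P48: rating < 2 or stock > 129 → 320
sku=P52: rating < 2 or stock > 129 → 389
sku=P81: rating < 2 or stock > 129 → 108
sku=P95: rating < 2 or stock > 129 → 116
sku=P99: ELSE → 270

260, 255, 367, 225, 320, 389, 108, 116, 270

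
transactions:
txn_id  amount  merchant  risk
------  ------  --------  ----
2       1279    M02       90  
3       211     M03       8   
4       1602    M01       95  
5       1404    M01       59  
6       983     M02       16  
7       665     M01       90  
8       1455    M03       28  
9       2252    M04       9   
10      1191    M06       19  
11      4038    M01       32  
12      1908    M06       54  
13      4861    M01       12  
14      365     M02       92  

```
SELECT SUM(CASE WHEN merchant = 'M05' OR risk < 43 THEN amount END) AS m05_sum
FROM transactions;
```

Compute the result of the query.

14991

txn_id=2: ✗
txn_id=3: ✓ → 211
txn_id=4: ✗
txn_id=5: ✗
txn_id=6: ✓ → 983
txn_id=7: ✗
txn_id=8: ✓ → 1455
txn_id=9: ✓ → 2252
txn_id=10: ✓ → 1191
txn_id=11: ✓ → 4038
txn_id=12: ✗
txn_id=13: ✓ → 4861
txn_id=14: ✗
m05_sum = 211 + 983 + 1455 + 2252 + 1191 + 4038 + 4861 = 14991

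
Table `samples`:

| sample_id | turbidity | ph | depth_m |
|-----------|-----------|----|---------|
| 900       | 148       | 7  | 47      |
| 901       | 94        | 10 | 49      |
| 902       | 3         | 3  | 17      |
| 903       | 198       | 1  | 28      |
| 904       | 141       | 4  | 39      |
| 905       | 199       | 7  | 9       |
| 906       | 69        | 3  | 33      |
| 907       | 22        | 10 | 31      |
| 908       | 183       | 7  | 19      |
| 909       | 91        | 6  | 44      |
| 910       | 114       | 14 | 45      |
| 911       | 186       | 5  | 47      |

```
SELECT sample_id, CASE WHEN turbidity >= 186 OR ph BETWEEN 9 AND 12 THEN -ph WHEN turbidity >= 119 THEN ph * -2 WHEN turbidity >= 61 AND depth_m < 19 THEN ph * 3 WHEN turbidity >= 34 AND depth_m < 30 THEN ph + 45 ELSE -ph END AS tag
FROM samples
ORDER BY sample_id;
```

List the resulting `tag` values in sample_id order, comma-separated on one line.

sample_id=900: turbidity >= 119 → -14
sample_id=901: turbidity >= 186 OR ph BETWEEN 9 AND 12 → -10
sample_id=902: ELSE → -3
sample_id=903: turbidity >= 186 OR ph BETWEEN 9 AND 12 → -1
sample_id=904: turbidity >= 119 → -8
sample_id=905: turbidity >= 186 OR ph BETWEEN 9 AND 12 → -7
sample_id=906: ELSE → -3
sample_id=907: turbidity >= 186 OR ph BETWEEN 9 AND 12 → -10
sample_id=908: turbidity >= 119 → -14
sample_id=909: ELSE → -6
sample_id=910: ELSE → -14
sample_id=911: turbidity >= 186 OR ph BETWEEN 9 AND 12 → -5

-14, -10, -3, -1, -8, -7, -3, -10, -14, -6, -14, -5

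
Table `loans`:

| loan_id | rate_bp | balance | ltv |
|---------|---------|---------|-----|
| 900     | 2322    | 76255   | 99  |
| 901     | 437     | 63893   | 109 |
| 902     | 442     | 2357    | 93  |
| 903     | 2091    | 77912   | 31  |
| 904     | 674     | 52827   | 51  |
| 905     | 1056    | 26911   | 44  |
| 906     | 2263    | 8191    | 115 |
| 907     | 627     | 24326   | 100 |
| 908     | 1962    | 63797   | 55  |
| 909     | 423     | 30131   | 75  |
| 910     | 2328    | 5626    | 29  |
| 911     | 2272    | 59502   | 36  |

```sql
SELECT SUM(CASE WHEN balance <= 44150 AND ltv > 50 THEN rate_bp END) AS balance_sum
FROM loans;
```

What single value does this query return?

3755

loan_id=900: ✗
loan_id=901: ✗
loan_id=902: ✓ → 442
loan_id=903: ✗
loan_id=904: ✗
loan_id=905: ✗
loan_id=906: ✓ → 2263
loan_id=907: ✓ → 627
loan_id=908: ✗
loan_id=909: ✓ → 423
loan_id=910: ✗
loan_id=911: ✗
balance_sum = 442 + 2263 + 627 + 423 = 3755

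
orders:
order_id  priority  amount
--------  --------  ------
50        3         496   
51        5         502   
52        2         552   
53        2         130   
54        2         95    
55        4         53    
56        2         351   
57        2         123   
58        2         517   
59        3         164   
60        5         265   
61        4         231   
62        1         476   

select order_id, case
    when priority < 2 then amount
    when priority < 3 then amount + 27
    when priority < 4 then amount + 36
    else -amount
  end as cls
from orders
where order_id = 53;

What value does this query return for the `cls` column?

order_id = 53: priority=2, amount=130.
priority < 2 → false
priority < 3 → true → 157

157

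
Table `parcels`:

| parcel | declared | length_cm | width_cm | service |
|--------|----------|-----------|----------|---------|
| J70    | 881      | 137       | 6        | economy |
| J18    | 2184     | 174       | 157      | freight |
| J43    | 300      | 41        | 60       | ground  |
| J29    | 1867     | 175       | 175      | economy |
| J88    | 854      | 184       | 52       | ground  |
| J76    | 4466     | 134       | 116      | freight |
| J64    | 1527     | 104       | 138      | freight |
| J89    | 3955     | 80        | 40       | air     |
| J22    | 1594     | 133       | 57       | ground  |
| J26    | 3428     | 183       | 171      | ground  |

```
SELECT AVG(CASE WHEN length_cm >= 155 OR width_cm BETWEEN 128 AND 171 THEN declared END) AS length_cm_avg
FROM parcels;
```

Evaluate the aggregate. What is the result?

parcel=J70: ✗
parcel=J18: ✓ → 2184
parcel=J43: ✗
parcel=J29: ✓ → 1867
parcel=J88: ✓ → 854
parcel=J76: ✗
parcel=J64: ✓ → 1527
parcel=J89: ✗
parcel=J22: ✗
parcel=J26: ✓ → 3428
length_cm_avg = (2184 + 1867 + 854 + 1527 + 3428) / 5 = 1972

1972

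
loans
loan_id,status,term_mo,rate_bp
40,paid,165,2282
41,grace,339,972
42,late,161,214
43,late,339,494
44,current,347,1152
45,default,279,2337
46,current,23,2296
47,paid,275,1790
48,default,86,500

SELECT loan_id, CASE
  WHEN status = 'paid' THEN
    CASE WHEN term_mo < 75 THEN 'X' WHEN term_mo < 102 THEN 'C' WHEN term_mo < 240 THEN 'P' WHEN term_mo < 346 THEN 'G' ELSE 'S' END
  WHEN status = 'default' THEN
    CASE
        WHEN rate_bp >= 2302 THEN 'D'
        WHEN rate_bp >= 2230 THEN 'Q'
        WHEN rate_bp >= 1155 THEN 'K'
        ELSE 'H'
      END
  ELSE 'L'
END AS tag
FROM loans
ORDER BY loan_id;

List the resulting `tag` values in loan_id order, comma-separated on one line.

P, L, L, L, L, D, L, G, H

loan_id=40: status='paid' → inner[term_mo < 240] → P
loan_id=41: status='grace' → outer ELSE → L
loan_id=42: status='late' → outer ELSE → L
loan_id=43: status='late' → outer ELSE → L
loan_id=44: status='current' → outer ELSE → L
loan_id=45: status='default' → inner[rate_bp >= 2302] → D
loan_id=46: status='current' → outer ELSE → L
loan_id=47: status='paid' → inner[term_mo < 346] → G
loan_id=48: status='default' → inner[ELSE] → H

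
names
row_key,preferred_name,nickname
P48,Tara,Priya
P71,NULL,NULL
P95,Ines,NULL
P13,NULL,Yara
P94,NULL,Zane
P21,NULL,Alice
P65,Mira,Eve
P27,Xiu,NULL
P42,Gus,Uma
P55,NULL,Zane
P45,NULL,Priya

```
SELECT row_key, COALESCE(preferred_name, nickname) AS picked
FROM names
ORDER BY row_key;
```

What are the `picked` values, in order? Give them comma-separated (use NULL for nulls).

Yara, Alice, Xiu, Gus, Priya, Tara, Zane, Mira, NULL, Zane, Ines

row_key=P13: preferred_name=NULL, nickname=Yara → Yara
row_key=P21: preferred_name=NULL, nickname=Alice → Alice
row_key=P27: preferred_name=Xiu → Xiu
row_key=P42: preferred_name=Gus → Gus
row_key=P45: preferred_name=NULL, nickname=Priya → Priya
row_key=P48: preferred_name=Tara → Tara
row_key=P55: preferred_name=NULL, nickname=Zane → Zane
row_key=P65: preferred_name=Mira → Mira
row_key=P71: preferred_name=NULL, nickname=NULL (all NULL) → NULL
row_key=P94: preferred_name=NULL, nickname=Zane → Zane
row_key=P95: preferred_name=Ines → Ines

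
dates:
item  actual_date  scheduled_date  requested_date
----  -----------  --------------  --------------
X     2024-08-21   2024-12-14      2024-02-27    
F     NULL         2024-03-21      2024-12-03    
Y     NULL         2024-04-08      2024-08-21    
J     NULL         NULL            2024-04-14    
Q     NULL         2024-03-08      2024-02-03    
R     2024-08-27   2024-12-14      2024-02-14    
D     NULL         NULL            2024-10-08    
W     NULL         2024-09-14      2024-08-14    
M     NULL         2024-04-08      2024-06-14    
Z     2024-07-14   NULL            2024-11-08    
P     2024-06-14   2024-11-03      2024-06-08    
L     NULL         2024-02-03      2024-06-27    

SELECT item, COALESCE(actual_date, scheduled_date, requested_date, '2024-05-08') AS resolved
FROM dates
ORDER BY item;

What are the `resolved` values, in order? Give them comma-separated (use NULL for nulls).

2024-10-08, 2024-03-21, 2024-04-14, 2024-02-03, 2024-04-08, 2024-06-14, 2024-03-08, 2024-08-27, 2024-09-14, 2024-08-21, 2024-04-08, 2024-07-14

item=D: actual_date=NULL, scheduled_date=NULL, requested_date=2024-10-08 → 2024-10-08
item=F: actual_date=NULL, scheduled_date=2024-03-21 → 2024-03-21
item=J: actual_date=NULL, scheduled_date=NULL, requested_date=2024-04-14 → 2024-04-14
item=L: actual_date=NULL, scheduled_date=2024-02-03 → 2024-02-03
item=M: actual_date=NULL, scheduled_date=2024-04-08 → 2024-04-08
item=P: actual_date=2024-06-14 → 2024-06-14
item=Q: actual_date=NULL, scheduled_date=2024-03-08 → 2024-03-08
item=R: actual_date=2024-08-27 → 2024-08-27
item=W: actual_date=NULL, scheduled_date=2024-09-14 → 2024-09-14
item=X: actual_date=2024-08-21 → 2024-08-21
item=Y: actual_date=NULL, scheduled_date=2024-04-08 → 2024-04-08
item=Z: actual_date=2024-07-14 → 2024-07-14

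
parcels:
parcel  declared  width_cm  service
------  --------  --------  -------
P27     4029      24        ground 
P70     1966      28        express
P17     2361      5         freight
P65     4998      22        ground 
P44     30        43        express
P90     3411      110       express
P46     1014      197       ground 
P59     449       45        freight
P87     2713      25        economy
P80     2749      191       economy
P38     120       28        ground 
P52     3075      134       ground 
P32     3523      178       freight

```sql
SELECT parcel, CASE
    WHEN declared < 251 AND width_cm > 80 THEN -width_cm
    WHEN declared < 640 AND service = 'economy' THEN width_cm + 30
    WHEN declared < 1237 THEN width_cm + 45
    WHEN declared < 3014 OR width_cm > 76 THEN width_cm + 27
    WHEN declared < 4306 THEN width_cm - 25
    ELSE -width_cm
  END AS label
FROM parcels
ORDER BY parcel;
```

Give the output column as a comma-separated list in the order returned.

32, -1, 205, 73, 88, 242, 161, 90, -22, 55, 218, 52, 137

parcel=P17: declared < 3014 OR width_cm > 76 → 32
parcel=P27: declared < 4306 → -1
parcel=P32: declared < 3014 OR width_cm > 76 → 205
parcel=P38: declared < 1237 → 73
parcel=P44: declared < 1237 → 88
parcel=P46: declared < 1237 → 242
parcel=P52: declared < 3014 OR width_cm > 76 → 161
parcel=P59: declared < 1237 → 90
parcel=P65: ELSE → -22
parcel=P70: declared < 3014 OR width_cm > 76 → 55
parcel=P80: declared < 3014 OR width_cm > 76 → 218
parcel=P87: declared < 3014 OR width_cm > 76 → 52
parcel=P90: declared < 3014 OR width_cm > 76 → 137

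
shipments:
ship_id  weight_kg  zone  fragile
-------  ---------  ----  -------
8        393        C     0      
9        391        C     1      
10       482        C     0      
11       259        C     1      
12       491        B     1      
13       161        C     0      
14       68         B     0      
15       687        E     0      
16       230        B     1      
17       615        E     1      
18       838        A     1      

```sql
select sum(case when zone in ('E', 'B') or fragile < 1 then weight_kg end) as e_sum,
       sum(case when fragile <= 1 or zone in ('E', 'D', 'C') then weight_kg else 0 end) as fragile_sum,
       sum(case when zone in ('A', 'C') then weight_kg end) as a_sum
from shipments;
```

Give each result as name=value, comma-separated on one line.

[e_sum: zone in ('E', 'B') or fragile < 1]
ship_id=8: ✓ → 393
ship_id=9: ✗
ship_id=10: ✓ → 482
ship_id=11: ✗
ship_id=12: ✓ → 491
ship_id=13: ✓ → 161
ship_id=14: ✓ → 68
ship_id=15: ✓ → 687
ship_id=16: ✓ → 230
ship_id=17: ✓ → 615
ship_id=18: ✗
e_sum = 393 + 482 + 491 + 161 + 68 + 687 + 230 + 615 = 3127
—
[fragile_sum: fragile <= 1 or zone in ('E', 'D', 'C')]
ship_id=8: ✓ → 393
ship_id=9: ✓ → 391
ship_id=10: ✓ → 482
ship_id=11: ✓ → 259
ship_id=12: ✓ → 491
ship_id=13: ✓ → 161
ship_id=14: ✓ → 68
ship_id=15: ✓ → 687
ship_id=16: ✓ → 230
ship_id=17: ✓ → 615
ship_id=18: ✓ → 838
fragile_sum = 393 + 391 + 482 + 259 + 491 + 161 + 68 + 687 + 230 + 615 + 838 = 4615
—
[a_sum: zone in ('A', 'C')]
ship_id=8: ✓ → 393
ship_id=9: ✓ → 391
ship_id=10: ✓ → 482
ship_id=11: ✓ → 259
ship_id=12: ✗
ship_id=13: ✓ → 161
ship_id=14: ✗
ship_id=15: ✗
ship_id=16: ✗
ship_id=17: ✗
ship_id=18: ✓ → 838
a_sum = 393 + 391 + 482 + 259 + 161 + 838 = 2524

e_sum=3127, fragile_sum=4615, a_sum=2524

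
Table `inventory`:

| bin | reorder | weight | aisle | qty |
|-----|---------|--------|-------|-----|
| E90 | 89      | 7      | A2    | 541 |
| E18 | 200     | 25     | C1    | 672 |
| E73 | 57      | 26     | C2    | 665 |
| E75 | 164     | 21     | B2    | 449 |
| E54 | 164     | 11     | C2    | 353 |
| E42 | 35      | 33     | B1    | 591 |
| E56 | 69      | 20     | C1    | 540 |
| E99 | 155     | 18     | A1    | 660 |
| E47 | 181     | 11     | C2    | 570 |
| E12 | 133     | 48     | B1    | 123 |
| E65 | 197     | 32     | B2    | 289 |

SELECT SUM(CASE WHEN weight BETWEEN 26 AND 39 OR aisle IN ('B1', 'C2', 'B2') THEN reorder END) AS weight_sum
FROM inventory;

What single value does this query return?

931

bin=E90: ✗
bin=E18: ✗
bin=E73: ✓ → 57
bin=E75: ✓ → 164
bin=E54: ✓ → 164
bin=E42: ✓ → 35
bin=E56: ✗
bin=E99: ✗
bin=E47: ✓ → 181
bin=E12: ✓ → 133
bin=E65: ✓ → 197
weight_sum = 57 + 164 + 164 + 35 + 181 + 133 + 197 = 931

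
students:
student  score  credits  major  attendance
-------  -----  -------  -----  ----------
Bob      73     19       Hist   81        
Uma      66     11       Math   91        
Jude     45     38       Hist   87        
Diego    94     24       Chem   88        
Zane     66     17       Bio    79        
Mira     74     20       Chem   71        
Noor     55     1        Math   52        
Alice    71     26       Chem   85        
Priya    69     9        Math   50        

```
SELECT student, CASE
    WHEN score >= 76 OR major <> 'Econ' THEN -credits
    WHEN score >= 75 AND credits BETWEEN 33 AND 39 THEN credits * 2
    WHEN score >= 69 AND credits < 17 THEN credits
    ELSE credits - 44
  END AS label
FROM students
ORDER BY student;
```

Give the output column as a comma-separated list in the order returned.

student=Alice: score >= 76 OR major <> 'Econ' → -26
student=Bob: score >= 76 OR major <> 'Econ' → -19
student=Diego: score >= 76 OR major <> 'Econ' → -24
student=Jude: score >= 76 OR major <> 'Econ' → -38
student=Mira: score >= 76 OR major <> 'Econ' → -20
student=Noor: score >= 76 OR major <> 'Econ' → -1
student=Priya: score >= 76 OR major <> 'Econ' → -9
student=Uma: score >= 76 OR major <> 'Econ' → -11
student=Zane: score >= 76 OR major <> 'Econ' → -17

-26, -19, -24, -38, -20, -1, -9, -11, -17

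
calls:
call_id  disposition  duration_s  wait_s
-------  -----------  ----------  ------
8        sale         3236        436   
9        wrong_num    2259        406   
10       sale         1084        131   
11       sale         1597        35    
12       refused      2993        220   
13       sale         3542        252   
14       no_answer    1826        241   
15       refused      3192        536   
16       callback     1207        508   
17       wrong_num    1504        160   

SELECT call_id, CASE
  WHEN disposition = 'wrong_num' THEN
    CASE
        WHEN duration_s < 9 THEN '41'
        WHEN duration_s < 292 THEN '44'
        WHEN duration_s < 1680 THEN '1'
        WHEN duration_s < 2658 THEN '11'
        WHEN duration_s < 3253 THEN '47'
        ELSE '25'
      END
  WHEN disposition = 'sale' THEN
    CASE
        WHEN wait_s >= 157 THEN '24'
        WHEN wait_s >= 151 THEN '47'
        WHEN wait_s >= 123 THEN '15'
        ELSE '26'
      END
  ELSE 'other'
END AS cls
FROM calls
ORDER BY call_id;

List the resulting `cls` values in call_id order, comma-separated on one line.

call_id=8: disposition='sale' → inner[wait_s >= 157] → 24
call_id=9: disposition='wrong_num' → inner[duration_s < 2658] → 11
call_id=10: disposition='sale' → inner[wait_s >= 123] → 15
call_id=11: disposition='sale' → inner[ELSE] → 26
call_id=12: disposition='refused' → outer ELSE → other
call_id=13: disposition='sale' → inner[wait_s >= 157] → 24
call_id=14: disposition='no_answer' → outer ELSE → other
call_id=15: disposition='refused' → outer ELSE → other
call_id=16: disposition='callback' → outer ELSE → other
call_id=17: disposition='wrong_num' → inner[duration_s < 1680] → 1

24, 11, 15, 26, other, 24, other, other, other, 1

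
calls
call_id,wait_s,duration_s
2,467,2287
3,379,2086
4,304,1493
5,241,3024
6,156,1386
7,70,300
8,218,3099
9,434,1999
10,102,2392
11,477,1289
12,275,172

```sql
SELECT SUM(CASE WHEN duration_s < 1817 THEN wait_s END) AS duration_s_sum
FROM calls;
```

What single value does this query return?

1282

call_id=2: ✗
call_id=3: ✗
call_id=4: ✓ → 304
call_id=5: ✗
call_id=6: ✓ → 156
call_id=7: ✓ → 70
call_id=8: ✗
call_id=9: ✗
call_id=10: ✗
call_id=11: ✓ → 477
call_id=12: ✓ → 275
duration_s_sum = 304 + 156 + 70 + 477 + 275 = 1282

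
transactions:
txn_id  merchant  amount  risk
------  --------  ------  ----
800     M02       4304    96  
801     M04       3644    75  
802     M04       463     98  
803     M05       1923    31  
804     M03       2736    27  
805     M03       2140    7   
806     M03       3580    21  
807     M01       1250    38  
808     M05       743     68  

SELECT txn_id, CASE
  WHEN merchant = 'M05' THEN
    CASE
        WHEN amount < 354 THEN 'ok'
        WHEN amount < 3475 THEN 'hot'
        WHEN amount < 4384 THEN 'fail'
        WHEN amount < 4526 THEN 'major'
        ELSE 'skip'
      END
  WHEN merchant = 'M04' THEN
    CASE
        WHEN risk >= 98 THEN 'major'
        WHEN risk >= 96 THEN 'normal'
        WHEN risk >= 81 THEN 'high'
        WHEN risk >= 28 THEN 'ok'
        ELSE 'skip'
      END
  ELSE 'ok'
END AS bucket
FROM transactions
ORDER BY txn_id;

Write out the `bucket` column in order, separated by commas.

ok, ok, major, hot, ok, ok, ok, ok, hot

txn_id=800: merchant='M02' → outer ELSE → ok
txn_id=801: merchant='M04' → inner[risk >= 28] → ok
txn_id=802: merchant='M04' → inner[risk >= 98] → major
txn_id=803: merchant='M05' → inner[amount < 3475] → hot
txn_id=804: merchant='M03' → outer ELSE → ok
txn_id=805: merchant='M03' → outer ELSE → ok
txn_id=806: merchant='M03' → outer ELSE → ok
txn_id=807: merchant='M01' → outer ELSE → ok
txn_id=808: merchant='M05' → inner[amount < 3475] → hot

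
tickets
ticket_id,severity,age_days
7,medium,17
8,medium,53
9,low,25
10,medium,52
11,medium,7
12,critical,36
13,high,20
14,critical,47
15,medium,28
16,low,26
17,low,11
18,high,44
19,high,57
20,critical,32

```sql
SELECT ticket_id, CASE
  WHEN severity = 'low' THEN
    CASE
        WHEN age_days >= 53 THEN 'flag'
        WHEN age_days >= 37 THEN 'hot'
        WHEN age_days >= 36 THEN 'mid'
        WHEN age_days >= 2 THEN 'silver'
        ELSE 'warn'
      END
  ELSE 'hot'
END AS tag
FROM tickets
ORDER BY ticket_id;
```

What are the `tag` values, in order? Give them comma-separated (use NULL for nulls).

ticket_id=7: severity='medium' → outer ELSE → hot
ticket_id=8: severity='medium' → outer ELSE → hot
ticket_id=9: severity='low' → inner[age_days >= 2] → silver
ticket_id=10: severity='medium' → outer ELSE → hot
ticket_id=11: severity='medium' → outer ELSE → hot
ticket_id=12: severity='critical' → outer ELSE → hot
ticket_id=13: severity='high' → outer ELSE → hot
ticket_id=14: severity='critical' → outer ELSE → hot
ticket_id=15: severity='medium' → outer ELSE → hot
ticket_id=16: severity='low' → inner[age_days >= 2] → silver
ticket_id=17: severity='low' → inner[age_days >= 2] → silver
ticket_id=18: severity='high' → outer ELSE → hot
ticket_id=19: severity='high' → outer ELSE → hot
ticket_id=20: severity='critical' → outer ELSE → hot

hot, hot, silver, hot, hot, hot, hot, hot, hot, silver, silver, hot, hot, hot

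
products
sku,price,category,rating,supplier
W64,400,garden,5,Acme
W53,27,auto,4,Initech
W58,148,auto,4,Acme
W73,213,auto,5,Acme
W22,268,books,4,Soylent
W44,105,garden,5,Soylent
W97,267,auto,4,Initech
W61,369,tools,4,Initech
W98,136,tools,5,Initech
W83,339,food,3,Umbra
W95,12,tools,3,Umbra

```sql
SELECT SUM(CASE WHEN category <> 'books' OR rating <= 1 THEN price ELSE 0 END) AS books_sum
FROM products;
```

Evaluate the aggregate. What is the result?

2016

sku=W64: ✓ → 400
sku=W53: ✓ → 27
sku=W58: ✓ → 148
sku=W73: ✓ → 213
sku=W22: ✗
sku=W44: ✓ → 105
sku=W97: ✓ → 267
sku=W61: ✓ → 369
sku=W98: ✓ → 136
sku=W83: ✓ → 339
sku=W95: ✓ → 12
books_sum = 400 + 27 + 148 + 213 + 105 + 267 + 369 + 136 + 339 + 12 = 2016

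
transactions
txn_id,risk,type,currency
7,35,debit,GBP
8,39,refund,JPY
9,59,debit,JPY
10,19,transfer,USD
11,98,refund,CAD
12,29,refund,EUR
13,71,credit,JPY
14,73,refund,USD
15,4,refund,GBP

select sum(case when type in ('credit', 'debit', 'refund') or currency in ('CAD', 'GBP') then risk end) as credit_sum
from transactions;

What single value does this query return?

408

txn_id=7: ✓ → 35
txn_id=8: ✓ → 39
txn_id=9: ✓ → 59
txn_id=10: ✗
txn_id=11: ✓ → 98
txn_id=12: ✓ → 29
txn_id=13: ✓ → 71
txn_id=14: ✓ → 73
txn_id=15: ✓ → 4
credit_sum = 35 + 39 + 59 + 98 + 29 + 71 + 73 + 4 = 408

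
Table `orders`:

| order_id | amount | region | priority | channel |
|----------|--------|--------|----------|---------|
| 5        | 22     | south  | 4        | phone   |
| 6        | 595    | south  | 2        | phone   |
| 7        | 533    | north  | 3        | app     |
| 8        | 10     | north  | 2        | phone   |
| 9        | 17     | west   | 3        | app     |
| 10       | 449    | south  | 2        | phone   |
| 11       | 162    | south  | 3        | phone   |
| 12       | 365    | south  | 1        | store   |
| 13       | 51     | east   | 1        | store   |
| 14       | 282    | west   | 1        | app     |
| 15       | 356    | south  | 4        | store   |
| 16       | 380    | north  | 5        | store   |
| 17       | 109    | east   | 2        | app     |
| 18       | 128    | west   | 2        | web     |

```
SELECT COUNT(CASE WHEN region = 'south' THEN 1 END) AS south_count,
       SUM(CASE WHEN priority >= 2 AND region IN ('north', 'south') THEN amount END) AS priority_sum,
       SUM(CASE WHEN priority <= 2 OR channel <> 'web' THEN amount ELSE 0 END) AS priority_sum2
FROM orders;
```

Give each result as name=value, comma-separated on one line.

[south_count: region = 'south']
order_id=5: ✓ → 1
order_id=6: ✓ → 1
order_id=7: ✗
order_id=8: ✗
order_id=9: ✗
order_id=10: ✓ → 1
order_id=11: ✓ → 1
order_id=12: ✓ → 1
order_id=13: ✗
order_id=14: ✗
order_id=15: ✓ → 1
order_id=16: ✗
order_id=17: ✗
order_id=18: ✗
south_count = COUNT(1, 1, 1, 1, 1, 1) = 6
—
[priority_sum: priority >= 2 AND region IN ('north', 'south')]
order_id=5: ✓ → 22
order_id=6: ✓ → 595
order_id=7: ✓ → 533
order_id=8: ✓ → 10
order_id=9: ✗
order_id=10: ✓ → 449
order_id=11: ✓ → 162
order_id=12: ✗
order_id=13: ✗
order_id=14: ✗
order_id=15: ✓ → 356
order_id=16: ✓ → 380
order_id=17: ✗
order_id=18: ✗
priority_sum = 22 + 595 + 533 + 10 + 449 + 162 + 356 + 380 = 2507
—
[priority_sum2: priority <= 2 OR channel <> 'web']
order_id=5: ✓ → 22
order_id=6: ✓ → 595
order_id=7: ✓ → 533
order_id=8: ✓ → 10
order_id=9: ✓ → 17
order_id=10: ✓ → 449
order_id=11: ✓ → 162
order_id=12: ✓ → 365
order_id=13: ✓ → 51
order_id=14: ✓ → 282
order_id=15: ✓ → 356
order_id=16: ✓ → 380
order_id=17: ✓ → 109
order_id=18: ✓ → 128
priority_sum2 = 22 + 595 + 533 + 10 + 17 + 449 + 162 + 365 + 51 + 282 + 356 + 380 + 109 + 128 = 3459

south_count=6, priority_sum=2507, priority_sum2=3459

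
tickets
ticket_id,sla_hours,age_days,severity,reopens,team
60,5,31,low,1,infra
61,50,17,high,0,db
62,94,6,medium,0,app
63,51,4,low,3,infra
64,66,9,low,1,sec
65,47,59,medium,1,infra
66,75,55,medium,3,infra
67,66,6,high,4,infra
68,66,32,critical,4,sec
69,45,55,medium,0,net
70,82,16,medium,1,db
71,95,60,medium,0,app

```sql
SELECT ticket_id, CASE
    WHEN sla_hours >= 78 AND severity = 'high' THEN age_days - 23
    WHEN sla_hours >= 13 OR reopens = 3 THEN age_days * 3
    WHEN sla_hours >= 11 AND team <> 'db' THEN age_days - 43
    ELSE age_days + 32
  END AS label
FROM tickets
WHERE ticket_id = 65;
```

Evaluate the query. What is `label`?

177

ticket_id = 65: sla_hours=47, age_days=59, severity=medium, reopens=1, team=infra.
sla_hours >= 78 AND severity = 'high' → false
sla_hours >= 13 OR reopens = 3 → true → 177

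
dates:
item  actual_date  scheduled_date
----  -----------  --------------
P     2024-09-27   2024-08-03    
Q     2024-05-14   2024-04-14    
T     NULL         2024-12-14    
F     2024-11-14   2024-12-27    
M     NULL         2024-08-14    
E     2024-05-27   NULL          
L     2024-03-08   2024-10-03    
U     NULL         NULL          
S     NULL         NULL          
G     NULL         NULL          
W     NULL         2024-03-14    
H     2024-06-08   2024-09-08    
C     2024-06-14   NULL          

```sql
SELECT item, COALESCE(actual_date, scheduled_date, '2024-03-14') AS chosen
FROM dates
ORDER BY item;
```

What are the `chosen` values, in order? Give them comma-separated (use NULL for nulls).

2024-06-14, 2024-05-27, 2024-11-14, 2024-03-14, 2024-06-08, 2024-03-08, 2024-08-14, 2024-09-27, 2024-05-14, 2024-03-14, 2024-12-14, 2024-03-14, 2024-03-14

item=C: actual_date=2024-06-14 → 2024-06-14
item=E: actual_date=2024-05-27 → 2024-05-27
item=F: actual_date=2024-11-14 → 2024-11-14
item=G: actual_date=NULL, scheduled_date=NULL, → literal 2024-03-14 → 2024-03-14
item=H: actual_date=2024-06-08 → 2024-06-08
item=L: actual_date=2024-03-08 → 2024-03-08
item=M: actual_date=NULL, scheduled_date=2024-08-14 → 2024-08-14
item=P: actual_date=2024-09-27 → 2024-09-27
item=Q: actual_date=2024-05-14 → 2024-05-14
item=S: actual_date=NULL, scheduled_date=NULL, → literal 2024-03-14 → 2024-03-14
item=T: actual_date=NULL, scheduled_date=2024-12-14 → 2024-12-14
item=U: actual_date=NULL, scheduled_date=NULL, → literal 2024-03-14 → 2024-03-14
item=W: actual_date=NULL, scheduled_date=2024-03-14 → 2024-03-14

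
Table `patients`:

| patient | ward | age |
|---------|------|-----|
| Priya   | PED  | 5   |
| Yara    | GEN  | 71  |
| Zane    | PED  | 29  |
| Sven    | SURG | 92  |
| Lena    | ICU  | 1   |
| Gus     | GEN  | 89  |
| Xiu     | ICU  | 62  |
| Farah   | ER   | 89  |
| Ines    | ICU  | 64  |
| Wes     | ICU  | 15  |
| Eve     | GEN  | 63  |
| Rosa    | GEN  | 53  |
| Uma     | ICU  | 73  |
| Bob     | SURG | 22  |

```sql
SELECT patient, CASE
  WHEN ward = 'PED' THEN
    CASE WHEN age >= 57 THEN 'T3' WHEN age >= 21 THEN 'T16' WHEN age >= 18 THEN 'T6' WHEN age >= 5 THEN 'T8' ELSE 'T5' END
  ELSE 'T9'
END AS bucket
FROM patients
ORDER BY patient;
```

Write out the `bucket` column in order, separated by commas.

patient=Bob: ward='SURG' → outer ELSE → T9
patient=Eve: ward='GEN' → outer ELSE → T9
patient=Farah: ward='ER' → outer ELSE → T9
patient=Gus: ward='GEN' → outer ELSE → T9
patient=Ines: ward='ICU' → outer ELSE → T9
patient=Lena: ward='ICU' → outer ELSE → T9
patient=Priya: ward='PED' → inner[age >= 5] → T8
patient=Rosa: ward='GEN' → outer ELSE → T9
patient=Sven: ward='SURG' → outer ELSE → T9
patient=Uma: ward='ICU' → outer ELSE → T9
patient=Wes: ward='ICU' → outer ELSE → T9
patient=Xiu: ward='ICU' → outer ELSE → T9
patient=Yara: ward='GEN' → outer ELSE → T9
patient=Zane: ward='PED' → inner[age >= 21] → T16

T9, T9, T9, T9, T9, T9, T8, T9, T9, T9, T9, T9, T9, T16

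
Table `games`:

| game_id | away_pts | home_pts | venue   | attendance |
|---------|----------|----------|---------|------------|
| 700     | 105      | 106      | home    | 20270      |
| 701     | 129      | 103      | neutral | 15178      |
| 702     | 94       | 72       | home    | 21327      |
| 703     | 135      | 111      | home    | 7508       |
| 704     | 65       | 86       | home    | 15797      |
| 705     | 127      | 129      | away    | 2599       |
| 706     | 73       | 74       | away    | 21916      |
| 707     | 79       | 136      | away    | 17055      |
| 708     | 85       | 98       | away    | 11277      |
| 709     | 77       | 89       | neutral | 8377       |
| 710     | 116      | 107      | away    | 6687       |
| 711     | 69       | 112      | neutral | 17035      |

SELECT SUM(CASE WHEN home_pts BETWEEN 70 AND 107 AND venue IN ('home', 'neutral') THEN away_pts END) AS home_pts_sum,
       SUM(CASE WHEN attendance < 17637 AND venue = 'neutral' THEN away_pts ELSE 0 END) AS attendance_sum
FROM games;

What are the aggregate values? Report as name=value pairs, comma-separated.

[home_pts_sum: home_pts BETWEEN 70 AND 107 AND venue IN ('home', 'neutral')]
game_id=700: ✓ → 105
game_id=701: ✓ → 129
game_id=702: ✓ → 94
game_id=703: ✗
game_id=704: ✓ → 65
game_id=705: ✗
game_id=706: ✗
game_id=707: ✗
game_id=708: ✗
game_id=709: ✓ → 77
game_id=710: ✗
game_id=711: ✗
home_pts_sum = 105 + 129 + 94 + 65 + 77 = 470
—
[attendance_sum: attendance < 17637 AND venue = 'neutral']
game_id=700: ✗
game_id=701: ✓ → 129
game_id=702: ✗
game_id=703: ✗
game_id=704: ✗
game_id=705: ✗
game_id=706: ✗
game_id=707: ✗
game_id=708: ✗
game_id=709: ✓ → 77
game_id=710: ✗
game_id=711: ✓ → 69
attendance_sum = 129 + 77 + 69 = 275

home_pts_sum=470, attendance_sum=275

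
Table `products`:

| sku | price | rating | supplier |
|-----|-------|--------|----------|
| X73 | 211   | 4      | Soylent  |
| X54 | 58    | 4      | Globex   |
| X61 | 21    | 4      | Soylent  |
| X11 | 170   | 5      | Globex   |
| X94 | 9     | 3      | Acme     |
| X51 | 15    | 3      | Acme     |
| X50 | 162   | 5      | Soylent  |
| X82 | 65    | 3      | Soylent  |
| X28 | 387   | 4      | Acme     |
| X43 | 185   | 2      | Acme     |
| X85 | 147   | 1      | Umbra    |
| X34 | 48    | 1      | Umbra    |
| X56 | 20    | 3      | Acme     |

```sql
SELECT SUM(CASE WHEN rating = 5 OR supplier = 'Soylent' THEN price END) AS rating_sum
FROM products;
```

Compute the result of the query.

629

sku=X73: ✓ → 211
sku=X54: ✗
sku=X61: ✓ → 21
sku=X11: ✓ → 170
sku=X94: ✗
sku=X51: ✗
sku=X50: ✓ → 162
sku=X82: ✓ → 65
sku=X28: ✗
sku=X43: ✗
sku=X85: ✗
sku=X34: ✗
sku=X56: ✗
rating_sum = 211 + 21 + 170 + 162 + 65 = 629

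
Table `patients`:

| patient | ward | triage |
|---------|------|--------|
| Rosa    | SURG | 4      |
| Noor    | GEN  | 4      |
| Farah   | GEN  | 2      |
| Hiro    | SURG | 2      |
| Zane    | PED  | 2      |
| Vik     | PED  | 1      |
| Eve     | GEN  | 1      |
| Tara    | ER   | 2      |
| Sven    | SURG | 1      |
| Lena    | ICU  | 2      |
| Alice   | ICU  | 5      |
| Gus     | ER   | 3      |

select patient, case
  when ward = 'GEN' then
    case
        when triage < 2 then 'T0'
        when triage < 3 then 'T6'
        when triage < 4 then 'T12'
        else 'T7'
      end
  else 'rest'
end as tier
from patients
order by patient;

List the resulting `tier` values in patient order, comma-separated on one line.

patient=Alice: ward='ICU' → outer ELSE → rest
patient=Eve: ward='GEN' → inner[triage < 2] → T0
patient=Farah: ward='GEN' → inner[triage < 3] → T6
patient=Gus: ward='ER' → outer ELSE → rest
patient=Hiro: ward='SURG' → outer ELSE → rest
patient=Lena: ward='ICU' → outer ELSE → rest
patient=Noor: ward='GEN' → inner[ELSE] → T7
patient=Rosa: ward='SURG' → outer ELSE → rest
patient=Sven: ward='SURG' → outer ELSE → rest
patient=Tara: ward='ER' → outer ELSE → rest
patient=Vik: ward='PED' → outer ELSE → rest
patient=Zane: ward='PED' → outer ELSE → rest

rest, T0, T6, rest, rest, rest, T7, rest, rest, rest, rest, rest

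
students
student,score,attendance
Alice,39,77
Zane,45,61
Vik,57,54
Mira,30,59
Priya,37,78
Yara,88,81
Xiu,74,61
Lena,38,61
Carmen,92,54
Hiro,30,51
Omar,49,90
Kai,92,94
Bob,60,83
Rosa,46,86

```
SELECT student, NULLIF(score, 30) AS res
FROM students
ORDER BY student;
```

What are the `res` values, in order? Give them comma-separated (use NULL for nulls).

39, 60, 92, NULL, 92, 38, NULL, 49, 37, 46, 57, 74, 88, 45

student=Alice: score=39 vs 30: differ → 39
student=Bob: score=60 vs 30: differ → 60
student=Carmen: score=92 vs 30: differ → 92
student=Hiro: score=30 vs 30: equal → NULL
student=Kai: score=92 vs 30: differ → 92
student=Lena: score=38 vs 30: differ → 38
student=Mira: score=30 vs 30: equal → NULL
student=Omar: score=49 vs 30: differ → 49
student=Priya: score=37 vs 30: differ → 37
student=Rosa: score=46 vs 30: differ → 46
student=Vik: score=57 vs 30: differ → 57
student=Xiu: score=74 vs 30: differ → 74
student=Yara: score=88 vs 30: differ → 88
student=Zane: score=45 vs 30: differ → 45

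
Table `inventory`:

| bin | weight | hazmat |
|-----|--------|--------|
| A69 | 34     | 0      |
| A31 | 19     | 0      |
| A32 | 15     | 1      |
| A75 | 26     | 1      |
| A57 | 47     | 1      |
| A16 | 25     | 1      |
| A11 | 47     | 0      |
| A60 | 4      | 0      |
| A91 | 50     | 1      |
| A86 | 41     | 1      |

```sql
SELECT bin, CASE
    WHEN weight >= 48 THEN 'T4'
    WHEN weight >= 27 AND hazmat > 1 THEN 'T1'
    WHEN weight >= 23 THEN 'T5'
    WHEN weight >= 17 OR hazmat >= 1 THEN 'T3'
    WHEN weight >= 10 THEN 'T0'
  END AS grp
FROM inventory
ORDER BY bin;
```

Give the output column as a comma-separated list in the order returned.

T5, T5, T3, T3, T5, NULL, T5, T5, T5, T4

bin=A11: weight >= 23 → T5
bin=A16: weight >= 23 → T5
bin=A31: weight >= 17 OR hazmat >= 1 → T3
bin=A32: weight >= 17 OR hazmat >= 1 → T3
bin=A57: weight >= 23 → T5
bin=A60: (no match → NULL) → NULL
bin=A69: weight >= 23 → T5
bin=A75: weight >= 23 → T5
bin=A86: weight >= 23 → T5
bin=A91: weight >= 48 → T4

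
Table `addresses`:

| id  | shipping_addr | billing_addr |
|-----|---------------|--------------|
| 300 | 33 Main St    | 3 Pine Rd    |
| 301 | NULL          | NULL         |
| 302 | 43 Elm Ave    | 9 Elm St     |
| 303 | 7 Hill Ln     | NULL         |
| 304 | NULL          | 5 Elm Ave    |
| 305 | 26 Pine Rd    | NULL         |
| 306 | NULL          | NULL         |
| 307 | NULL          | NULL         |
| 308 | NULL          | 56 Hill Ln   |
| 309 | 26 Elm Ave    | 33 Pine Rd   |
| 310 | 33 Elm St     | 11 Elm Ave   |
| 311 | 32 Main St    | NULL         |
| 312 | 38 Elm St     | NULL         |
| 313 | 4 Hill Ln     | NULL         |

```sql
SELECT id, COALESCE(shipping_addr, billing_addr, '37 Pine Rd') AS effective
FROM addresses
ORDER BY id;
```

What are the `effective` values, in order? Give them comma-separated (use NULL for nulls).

33 Main St, 37 Pine Rd, 43 Elm Ave, 7 Hill Ln, 5 Elm Ave, 26 Pine Rd, 37 Pine Rd, 37 Pine Rd, 56 Hill Ln, 26 Elm Ave, 33 Elm St, 32 Main St, 38 Elm St, 4 Hill Ln

id=300: shipping_addr=33 Main St → 33 Main St
id=301: shipping_addr=NULL, billing_addr=NULL, → literal 37 Pine Rd → 37 Pine Rd
id=302: shipping_addr=43 Elm Ave → 43 Elm Ave
id=303: shipping_addr=7 Hill Ln → 7 Hill Ln
id=304: shipping_addr=NULL, billing_addr=5 Elm Ave → 5 Elm Ave
id=305: shipping_addr=26 Pine Rd → 26 Pine Rd
id=306: shipping_addr=NULL, billing_addr=NULL, → literal 37 Pine Rd → 37 Pine Rd
id=307: shipping_addr=NULL, billing_addr=NULL, → literal 37 Pine Rd → 37 Pine Rd
id=308: shipping_addr=NULL, billing_addr=56 Hill Ln → 56 Hill Ln
id=309: shipping_addr=26 Elm Ave → 26 Elm Ave
id=310: shipping_addr=33 Elm St → 33 Elm St
id=311: shipping_addr=32 Main St → 32 Main St
id=312: shipping_addr=38 Elm St → 38 Elm St
id=313: shipping_addr=4 Hill Ln → 4 Hill Ln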